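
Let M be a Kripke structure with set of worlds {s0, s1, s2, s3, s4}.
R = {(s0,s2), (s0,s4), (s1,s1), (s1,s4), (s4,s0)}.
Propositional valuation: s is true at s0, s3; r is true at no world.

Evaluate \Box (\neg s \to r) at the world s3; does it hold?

Yes

At s3: no accessible worlds, so \Box (\neg s \to r) holds vacuously.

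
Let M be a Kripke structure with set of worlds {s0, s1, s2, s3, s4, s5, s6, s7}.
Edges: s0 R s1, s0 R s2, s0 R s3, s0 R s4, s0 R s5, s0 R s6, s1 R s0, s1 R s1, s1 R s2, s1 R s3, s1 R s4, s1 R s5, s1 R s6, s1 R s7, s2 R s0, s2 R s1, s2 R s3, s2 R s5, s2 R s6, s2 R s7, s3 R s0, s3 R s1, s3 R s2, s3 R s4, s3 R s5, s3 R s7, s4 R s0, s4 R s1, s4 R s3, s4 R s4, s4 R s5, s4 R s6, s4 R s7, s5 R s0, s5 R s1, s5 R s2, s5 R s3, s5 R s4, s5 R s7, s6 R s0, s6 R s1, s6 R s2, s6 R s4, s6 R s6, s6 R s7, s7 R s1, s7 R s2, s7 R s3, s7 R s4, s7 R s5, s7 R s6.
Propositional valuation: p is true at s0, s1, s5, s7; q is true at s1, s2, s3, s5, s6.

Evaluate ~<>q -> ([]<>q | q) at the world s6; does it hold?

At s6: ~<>q is false, []<>q | q is true, so ~<>q -> ([]<>q | q) is true.
  At s6: <>q is true, so ~<>q is false.
    At s6: <>q requires q at some successor in {s0, s1, s2, s4, s6, s7}.
      q holds at s1, so <>q is true at s6.
  At s6: []<>q is true, q is true, so []<>q | q is true.
    At s6: []<>q requires <>q at every successor {s0, s1, s2, s4, s6, s7}.
      At s0: <>q is true.
      At s1: <>q is true.
      At s2: <>q is true.
      At s4: <>q is true.
      At s6: <>q is true.
      At s7: <>q is true.
    So []<>q is true at s6.

Yes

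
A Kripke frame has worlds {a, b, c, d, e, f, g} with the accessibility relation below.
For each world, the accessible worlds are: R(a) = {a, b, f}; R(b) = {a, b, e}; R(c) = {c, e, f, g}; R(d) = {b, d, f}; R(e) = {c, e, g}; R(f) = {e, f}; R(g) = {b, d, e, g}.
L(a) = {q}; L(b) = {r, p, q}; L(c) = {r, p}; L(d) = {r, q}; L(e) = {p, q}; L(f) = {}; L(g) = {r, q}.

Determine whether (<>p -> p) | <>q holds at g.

At g: <>p -> p is false, <>q is true, so (<>p -> p) | <>q is true.
  At g: <>p is true, p is false, so <>p -> p is false.
    At g: <>p requires p at some successor in {b, d, e, g}.
      p holds at b, so <>p is true at g.
  At g: <>q requires q at some successor in {b, d, e, g}.
    q holds at b, so <>q is true at g.

Yes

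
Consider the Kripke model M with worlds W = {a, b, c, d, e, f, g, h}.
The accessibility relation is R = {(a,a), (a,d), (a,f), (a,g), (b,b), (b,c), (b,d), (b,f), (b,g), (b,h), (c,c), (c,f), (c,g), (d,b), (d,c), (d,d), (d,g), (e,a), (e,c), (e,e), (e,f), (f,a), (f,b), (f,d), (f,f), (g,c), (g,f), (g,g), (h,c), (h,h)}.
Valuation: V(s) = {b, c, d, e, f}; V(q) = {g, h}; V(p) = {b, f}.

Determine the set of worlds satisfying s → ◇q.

Let φ = s → ◇q. Evaluate φ at each world:
  a (successors {a, d, f, g}): φ is true.
  b (successors {b, c, d, f, g, h}): φ is true.
  c (successors {c, f, g}): φ is true.
  d (successors {b, c, d, g}): φ is true.
  e (successors {a, c, e, f}): φ is false.
  f (successors {a, b, d, f}): φ is false.
  g (successors {c, f, g}): φ is true.
  h (successors {c, h}): φ is true.
For instance, at e:
  At e: s is true, ◇q is false, so s → ◇q is false.
    At e: ◇q requires q at some successor in {a, c, e, f}.
      At a: q is false.
      At c: q is false.
      At e: q is false.
      At f: q is false.
    So ◇q is false at e.
Satisfying worlds: {a, b, c, d, g, h}

a, b, c, d, g, h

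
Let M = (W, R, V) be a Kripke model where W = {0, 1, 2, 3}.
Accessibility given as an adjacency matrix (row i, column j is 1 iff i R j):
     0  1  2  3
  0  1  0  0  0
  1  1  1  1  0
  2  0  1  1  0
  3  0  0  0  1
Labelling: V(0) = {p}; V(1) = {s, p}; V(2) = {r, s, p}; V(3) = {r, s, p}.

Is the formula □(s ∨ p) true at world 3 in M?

At 3: □(s ∨ p) requires s ∨ p at every successor {3}.
  At 3: s ∨ p is true.
So □(s ∨ p) is true at 3.

Yes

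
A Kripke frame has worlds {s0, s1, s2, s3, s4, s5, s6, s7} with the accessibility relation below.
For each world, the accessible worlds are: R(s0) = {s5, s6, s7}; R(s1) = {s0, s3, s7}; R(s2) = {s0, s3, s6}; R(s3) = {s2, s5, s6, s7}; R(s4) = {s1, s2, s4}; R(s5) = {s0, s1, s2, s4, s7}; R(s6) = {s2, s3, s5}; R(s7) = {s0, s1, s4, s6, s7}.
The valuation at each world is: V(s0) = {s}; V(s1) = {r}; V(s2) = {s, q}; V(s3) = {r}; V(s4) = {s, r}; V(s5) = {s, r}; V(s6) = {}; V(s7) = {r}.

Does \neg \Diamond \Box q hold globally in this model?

Yes

Recall that \Box ψ holds at a world iff ψ holds at every accessible world, and \Diamond ψ holds iff ψ holds at some accessible world.
Let φ = \neg \Diamond \Box q. Evaluate φ at each world:
  s0 (successors {s5, s6, s7}): φ is true.
  s1 (successors {s0, s3, s7}): φ is true.
  s2 (successors {s0, s3, s6}): φ is true.
  s3 (successors {s2, s5, s6, s7}): φ is true.
  s4 (successors {s1, s2, s4}): φ is true.
  s5 (successors {s0, s1, s2, s4, s7}): φ is true.
  s6 (successors {s2, s3, s5}): φ is true.
  s7 (successors {s0, s1, s4, s6, s7}): φ is true.
For instance, at s7:
  At s7: \Diamond \Box q is false, so \neg \Diamond \Box q is true.
    At s7: \Diamond \Box q requires \Box q at some successor in {s0, s1, s4, s6, s7}.
      At s0: \Box q is false.
      At s1: \Box q is false.
      At s4: \Box q is false.
      At s6: \Box q is false.
      At s7: \Box q is false.
    So \Diamond \Box q is false at s7.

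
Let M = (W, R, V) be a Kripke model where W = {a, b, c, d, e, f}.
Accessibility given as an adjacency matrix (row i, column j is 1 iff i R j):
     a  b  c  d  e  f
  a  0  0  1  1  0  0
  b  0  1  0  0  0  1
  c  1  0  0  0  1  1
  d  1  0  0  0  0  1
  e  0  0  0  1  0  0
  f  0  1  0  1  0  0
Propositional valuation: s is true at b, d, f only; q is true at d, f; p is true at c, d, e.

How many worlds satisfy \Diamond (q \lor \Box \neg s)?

Let φ = \Diamond (q \lor \Box \neg s). Evaluate φ at each world:
  a (successors {c, d}): φ is true.
  b (successors {b, f}): φ is true.
  c (successors {a, e, f}): φ is true.
  d (successors {a, f}): φ is true.
  e (successors {d}): φ is true.
  f (successors {b, d}): φ is true.
For instance, at f:
  At f: \Diamond (q \lor \Box \neg s) requires q \lor \Box \neg s at some successor in {b, d}.
    q \lor \Box \neg s holds at d, so \Diamond (q \lor \Box \neg s) is true at f.
      At d: q is true, \Box \neg s is false, so q \lor \Box \neg s is true.
Satisfying worlds: {a, b, c, d, e, f}

6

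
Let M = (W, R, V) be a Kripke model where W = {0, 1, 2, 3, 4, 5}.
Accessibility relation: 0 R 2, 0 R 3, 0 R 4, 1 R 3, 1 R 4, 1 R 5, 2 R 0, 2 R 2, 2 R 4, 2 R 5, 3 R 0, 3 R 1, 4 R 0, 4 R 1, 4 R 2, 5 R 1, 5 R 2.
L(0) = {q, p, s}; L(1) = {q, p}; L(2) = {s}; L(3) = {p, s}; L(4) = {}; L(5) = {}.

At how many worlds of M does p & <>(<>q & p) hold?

Let φ = p & <>(<>q & p). Evaluate φ at each world:
  0 (successors {2, 3, 4}): φ is true.
  1 (successors {3, 4, 5}): φ is true.
  2 (successors {0, 2, 4, 5}): φ is false.
  3 (successors {0, 1}): φ is false.
  4 (successors {0, 1, 2}): φ is false.
  5 (successors {1, 2}): φ is false.
For instance, at 1:
  At 1: p is true, <>(<>q & p) is true, so p & <>(<>q & p) is true.
    At 1: <>(<>q & p) requires <>q & p at some successor in {3, 4, 5}.
      <>q & p holds at 3, so <>(<>q & p) is true at 1.
Satisfying worlds: {0, 1}

2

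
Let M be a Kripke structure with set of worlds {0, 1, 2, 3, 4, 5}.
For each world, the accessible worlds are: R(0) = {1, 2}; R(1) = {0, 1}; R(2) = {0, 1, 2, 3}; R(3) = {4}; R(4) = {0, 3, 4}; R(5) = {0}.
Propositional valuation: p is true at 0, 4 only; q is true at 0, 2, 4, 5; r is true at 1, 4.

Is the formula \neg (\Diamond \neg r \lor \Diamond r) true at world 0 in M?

At 0: \Diamond \neg r \lor \Diamond r is true, so \neg (\Diamond \neg r \lor \Diamond r) is false.
  At 0: \Diamond \neg r is true, \Diamond r is true, so \Diamond \neg r \lor \Diamond r is true.
    At 0: \Diamond \neg r requires \neg r at some successor in {1, 2}.
      \neg r holds at 2, so \Diamond \neg r is true at 0.
    At 0: \Diamond r requires r at some successor in {1, 2}.
      r holds at 1, so \Diamond r is true at 0.

No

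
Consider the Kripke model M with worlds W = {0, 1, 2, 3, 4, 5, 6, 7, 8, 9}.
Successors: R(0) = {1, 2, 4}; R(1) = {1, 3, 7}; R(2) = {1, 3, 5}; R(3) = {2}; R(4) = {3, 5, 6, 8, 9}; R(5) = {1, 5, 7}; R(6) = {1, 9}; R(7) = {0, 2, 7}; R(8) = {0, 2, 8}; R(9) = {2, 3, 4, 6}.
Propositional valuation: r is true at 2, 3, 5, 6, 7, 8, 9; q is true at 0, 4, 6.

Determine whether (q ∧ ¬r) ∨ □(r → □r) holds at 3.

No

At 3: q ∧ ¬r is false, □(r → □r) is false, so (q ∧ ¬r) ∨ □(r → □r) is false.
  At 3: □(r → □r) requires r → □r at every successor {2}.
    r → □r fails at 2, so □(r → □r) is false at 3.
      At 2: r is true, □r is false, so r → □r is false.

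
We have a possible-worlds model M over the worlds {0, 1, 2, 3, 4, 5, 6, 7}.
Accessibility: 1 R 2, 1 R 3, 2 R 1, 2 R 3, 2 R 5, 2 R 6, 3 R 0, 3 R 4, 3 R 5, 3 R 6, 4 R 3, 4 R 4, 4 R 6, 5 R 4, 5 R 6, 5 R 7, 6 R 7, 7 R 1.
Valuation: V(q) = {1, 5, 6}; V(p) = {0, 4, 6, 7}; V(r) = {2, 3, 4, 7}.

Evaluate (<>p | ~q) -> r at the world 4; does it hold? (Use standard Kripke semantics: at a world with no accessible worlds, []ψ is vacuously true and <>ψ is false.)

Yes

At 4: <>p | ~q is true, r is true, so (<>p | ~q) -> r is true.
  At 4: <>p is true, ~q is true, so <>p | ~q is true.
    At 4: <>p requires p at some successor in {3, 4, 6}.
      p holds at 4, so <>p is true at 4.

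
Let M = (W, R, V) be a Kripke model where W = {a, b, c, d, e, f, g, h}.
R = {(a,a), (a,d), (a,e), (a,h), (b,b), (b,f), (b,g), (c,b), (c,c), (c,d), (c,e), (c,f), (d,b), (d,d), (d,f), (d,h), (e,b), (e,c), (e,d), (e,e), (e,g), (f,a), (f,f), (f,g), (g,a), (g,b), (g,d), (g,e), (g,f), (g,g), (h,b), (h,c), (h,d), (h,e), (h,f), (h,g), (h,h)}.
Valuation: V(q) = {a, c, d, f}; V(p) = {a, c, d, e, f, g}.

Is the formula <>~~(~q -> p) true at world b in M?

Yes

Recall that <>ψ holds at a world iff ψ holds at some accessible world.
At b: <>~~(~q -> p) requires ~~(~q -> p) at some successor in {b, f, g}.
  ~~(~q -> p) holds at f, so <>~~(~q -> p) is true at b.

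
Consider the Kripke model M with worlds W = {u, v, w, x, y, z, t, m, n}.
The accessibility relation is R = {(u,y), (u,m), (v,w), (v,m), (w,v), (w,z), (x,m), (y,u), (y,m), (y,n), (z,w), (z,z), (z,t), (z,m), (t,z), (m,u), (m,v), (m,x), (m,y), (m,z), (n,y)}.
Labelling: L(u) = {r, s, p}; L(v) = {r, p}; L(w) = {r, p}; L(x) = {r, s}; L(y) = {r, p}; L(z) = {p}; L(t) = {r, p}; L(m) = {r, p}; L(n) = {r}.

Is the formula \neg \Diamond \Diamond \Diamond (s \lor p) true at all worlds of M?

Recall that \Diamond ψ holds at a world iff ψ holds at some accessible world.
Let φ = \neg \Diamond \Diamond \Diamond (s \lor p). Evaluate φ at each world:
  u (successors {y, m}): φ is false.
  v (successors {w, m}): φ is false.
  w (successors {v, z}): φ is false.
  x (successors {m}): φ is false.
  y (successors {u, m, n}): φ is false.
  z (successors {w, z, t, m}): φ is false.
  t (successors {z}): φ is false.
  m (successors {u, v, x, y, z}): φ is false.
  n (successors {y}): φ is false.
Detail at u (counterexample):
  At u: \Diamond \Diamond \Diamond (s \lor p) is true, so \neg \Diamond \Diamond \Diamond (s \lor p) is false.
    At u: \Diamond \Diamond \Diamond (s \lor p) requires \Diamond \Diamond (s \lor p) at some successor in {y, m}.
      \Diamond \Diamond (s \lor p) holds at y, so \Diamond \Diamond \Diamond (s \lor p) is true at u.

No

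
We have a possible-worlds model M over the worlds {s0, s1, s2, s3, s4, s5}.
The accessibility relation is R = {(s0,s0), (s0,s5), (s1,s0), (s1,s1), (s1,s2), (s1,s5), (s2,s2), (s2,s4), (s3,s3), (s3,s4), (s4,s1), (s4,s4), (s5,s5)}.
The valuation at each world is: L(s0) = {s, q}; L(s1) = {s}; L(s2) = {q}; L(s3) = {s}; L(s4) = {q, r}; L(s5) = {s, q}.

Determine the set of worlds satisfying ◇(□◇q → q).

s0, s1, s2, s3, s4, s5

Recall that □ψ holds at a world iff ψ holds at every accessible world, and ◇ψ holds iff ψ holds at some accessible world.
Let φ = ◇(□◇q → q). Evaluate φ at each world:
  s0 (successors {s0, s5}): φ is true.
  s1 (successors {s0, s1, s2, s5}): φ is true.
  s2 (successors {s2, s4}): φ is true.
  s3 (successors {s3, s4}): φ is true.
  s4 (successors {s1, s4}): φ is true.
  s5 (successors {s5}): φ is true.
For instance, at s2:
  At s2: ◇(□◇q → q) requires □◇q → q at some successor in {s2, s4}.
    □◇q → q holds at s2, so ◇(□◇q → q) is true at s2.
      At s2: □◇q is true, q is true, so □◇q → q is true.
Satisfying worlds: {s0, s1, s2, s3, s4, s5}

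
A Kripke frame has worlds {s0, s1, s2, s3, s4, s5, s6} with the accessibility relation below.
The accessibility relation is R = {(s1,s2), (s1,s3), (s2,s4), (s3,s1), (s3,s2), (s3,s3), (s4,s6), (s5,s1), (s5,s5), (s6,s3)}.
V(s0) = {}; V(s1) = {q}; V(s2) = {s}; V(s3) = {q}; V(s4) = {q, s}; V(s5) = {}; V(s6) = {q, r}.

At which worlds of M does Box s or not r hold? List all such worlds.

Let φ = Box s or not r. Evaluate φ at each world:
  s0 (successors ∅): φ is true.
  s1 (successors {s2, s3}): φ is true.
  s2 (successors {s4}): φ is true.
  s3 (successors {s1, s2, s3}): φ is true.
  s4 (successors {s6}): φ is true.
  s5 (successors {s1, s5}): φ is true.
  s6 (successors {s3}): φ is false.
For instance, at s6:
  At s6: Box s is false, not r is false, so Box s or not r is false.
    At s6: Box s requires s at every successor {s3}.
      s fails at s3, so Box s is false at s6.
Satisfying worlds: {s0, s1, s2, s3, s4, s5}

s0, s1, s2, s3, s4, s5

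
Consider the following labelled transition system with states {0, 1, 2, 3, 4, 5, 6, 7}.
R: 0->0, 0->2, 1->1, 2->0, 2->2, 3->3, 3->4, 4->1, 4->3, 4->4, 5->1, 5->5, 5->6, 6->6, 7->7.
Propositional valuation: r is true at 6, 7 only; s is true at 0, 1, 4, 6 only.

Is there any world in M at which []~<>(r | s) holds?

Let φ = []~<>(r | s). Evaluate φ at each world:
  0 (successors {0, 2}): φ is false.
  1 (successors {1}): φ is false.
  2 (successors {0, 2}): φ is false.
  3 (successors {3, 4}): φ is false.
  4 (successors {1, 3, 4}): φ is false.
  5 (successors {1, 5, 6}): φ is false.
  6 (successors {6}): φ is false.
  7 (successors {7}): φ is false.
For instance, at 5:
  At 5: []~<>(r | s) requires ~<>(r | s) at every successor {1, 5, 6}.
    ~<>(r | s) fails at 1, so []~<>(r | s) is false at 5.
      At 1: <>(r | s) is true, so ~<>(r | s) is false.

No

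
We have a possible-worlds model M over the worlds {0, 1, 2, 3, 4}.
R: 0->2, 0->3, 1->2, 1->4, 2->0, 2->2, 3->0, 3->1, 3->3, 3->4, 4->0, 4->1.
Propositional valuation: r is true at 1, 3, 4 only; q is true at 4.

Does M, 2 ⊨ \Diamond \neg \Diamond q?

Recall that \Diamond ψ holds at a world iff ψ holds at some accessible world.
At 2: \Diamond \neg \Diamond q requires \neg \Diamond q at some successor in {0, 2}.
  \neg \Diamond q holds at 0, so \Diamond \neg \Diamond q is true at 2.
    At 0: \Diamond q is false, so \neg \Diamond q is true.
      At 0: \Diamond q requires q at some successor in {2, 3}.
        At 2: q is false.
        At 3: q is false.
      So \Diamond q is false at 0.

Yes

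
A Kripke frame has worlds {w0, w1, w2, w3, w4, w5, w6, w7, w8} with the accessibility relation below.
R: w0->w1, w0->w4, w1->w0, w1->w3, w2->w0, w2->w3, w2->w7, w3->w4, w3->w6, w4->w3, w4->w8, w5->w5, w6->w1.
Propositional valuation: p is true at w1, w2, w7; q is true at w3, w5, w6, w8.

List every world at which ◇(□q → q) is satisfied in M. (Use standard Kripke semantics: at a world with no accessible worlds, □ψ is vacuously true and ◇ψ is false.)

w0, w1, w2, w3, w4, w5, w6

Let φ = ◇(□q → q). Evaluate φ at each world:
  w0 (successors {w1, w4}): φ is true.
  w1 (successors {w0, w3}): φ is true.
  w2 (successors {w0, w3, w7}): φ is true.
  w3 (successors {w4, w6}): φ is true.
  w4 (successors {w3, w8}): φ is true.
  w5 (successors {w5}): φ is true.
  w6 (successors {w1}): φ is true.
  w7 (successors ∅): φ is false.
  w8 (successors ∅): φ is false.
For instance, at w2:
  At w2: ◇(□q → q) requires □q → q at some successor in {w0, w3, w7}.
    □q → q holds at w0, so ◇(□q → q) is true at w2.
      At w0: □q is false, q is false, so □q → q is true.
Satisfying worlds: {w0, w1, w2, w3, w4, w5, w6}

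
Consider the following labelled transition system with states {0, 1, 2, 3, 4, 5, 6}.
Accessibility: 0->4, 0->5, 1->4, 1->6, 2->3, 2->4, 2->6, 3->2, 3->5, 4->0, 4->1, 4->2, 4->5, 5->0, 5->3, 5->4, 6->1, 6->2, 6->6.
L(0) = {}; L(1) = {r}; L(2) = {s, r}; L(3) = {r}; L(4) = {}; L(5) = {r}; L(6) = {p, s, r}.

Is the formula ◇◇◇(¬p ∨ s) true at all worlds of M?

Recall that ◇ψ holds at a world iff ψ holds at some accessible world.
Let φ = ◇◇◇(¬p ∨ s). Evaluate φ at each world:
  0 (successors {4, 5}): φ is true.
  1 (successors {4, 6}): φ is true.
  2 (successors {3, 4, 6}): φ is true.
  3 (successors {2, 5}): φ is true.
  4 (successors {0, 1, 2, 5}): φ is true.
  5 (successors {0, 3, 4}): φ is true.
  6 (successors {1, 2, 6}): φ is true.
For instance, at 0:
  At 0: ◇◇◇(¬p ∨ s) requires ◇◇(¬p ∨ s) at some successor in {4, 5}.
    ◇◇(¬p ∨ s) holds at 4, so ◇◇◇(¬p ∨ s) is true at 0.
      At 4: ◇◇(¬p ∨ s) requires ◇(¬p ∨ s) at some successor in {0, 1, 2, 5}.
        ◇(¬p ∨ s) holds at 0, so ◇◇(¬p ∨ s) is true at 4.

Yes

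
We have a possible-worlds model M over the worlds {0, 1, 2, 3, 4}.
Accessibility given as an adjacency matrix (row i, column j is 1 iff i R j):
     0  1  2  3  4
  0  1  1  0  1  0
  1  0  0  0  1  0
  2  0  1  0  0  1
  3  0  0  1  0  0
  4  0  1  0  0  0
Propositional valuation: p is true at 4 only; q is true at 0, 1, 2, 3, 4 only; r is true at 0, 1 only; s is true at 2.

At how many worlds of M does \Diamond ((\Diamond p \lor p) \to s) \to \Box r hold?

Let φ = \Diamond ((\Diamond p \lor p) \to s) \to \Box r. Evaluate φ at each world:
  0 (successors {0, 1, 3}): φ is false.
  1 (successors {3}): φ is false.
  2 (successors {1, 4}): φ is false.
  3 (successors {2}): φ is false.
  4 (successors {1}): φ is true.
For instance, at 4:
  At 4: \Diamond ((\Diamond p \lor p) \to s) is true, \Box r is true, so \Diamond ((\Diamond p \lor p) \to s) \to \Box r is true.
    At 4: \Diamond ((\Diamond p \lor p) \to s) requires (\Diamond p \lor p) \to s at some successor in {1}.
      (\Diamond p \lor p) \to s holds at 1, so \Diamond ((\Diamond p \lor p) \to s) is true at 4.
    At 4: \Box r requires r at every successor {1}.
      At 1: r is true.
    So \Box r is true at 4.
Satisfying worlds: {4}

1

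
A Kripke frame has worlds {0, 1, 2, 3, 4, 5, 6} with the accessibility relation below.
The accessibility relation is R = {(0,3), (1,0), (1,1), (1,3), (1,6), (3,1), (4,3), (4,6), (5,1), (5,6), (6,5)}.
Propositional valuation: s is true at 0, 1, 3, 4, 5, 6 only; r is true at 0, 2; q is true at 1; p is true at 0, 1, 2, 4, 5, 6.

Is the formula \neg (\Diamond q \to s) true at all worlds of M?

No

Let φ = \neg (\Diamond q \to s). Evaluate φ at each world:
  0 (successors {3}): φ is false.
  1 (successors {0, 1, 3, 6}): φ is false.
  2 (successors ∅): φ is false.
  3 (successors {1}): φ is false.
  4 (successors {3, 6}): φ is false.
  5 (successors {1, 6}): φ is false.
  6 (successors {5}): φ is false.
Detail at 0 (counterexample):
  At 0: \Diamond q \to s is true, so \neg (\Diamond q \to s) is false.
    At 0: \Diamond q is false, s is true, so \Diamond q \to s is true.
      At 0: \Diamond q requires q at some successor in {3}.
        At 3: q is false.
      So \Diamond q is false at 0.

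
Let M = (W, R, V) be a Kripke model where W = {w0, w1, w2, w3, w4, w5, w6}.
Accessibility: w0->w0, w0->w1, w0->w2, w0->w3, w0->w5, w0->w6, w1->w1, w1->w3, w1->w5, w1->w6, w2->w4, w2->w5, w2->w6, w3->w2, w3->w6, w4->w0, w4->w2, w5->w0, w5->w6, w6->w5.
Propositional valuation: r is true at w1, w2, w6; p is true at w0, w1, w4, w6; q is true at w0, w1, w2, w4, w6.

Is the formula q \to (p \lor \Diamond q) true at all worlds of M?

Yes

Let φ = q \to (p \lor \Diamond q). Evaluate φ at each world:
  w0 (successors {w0, w1, w2, w3, w5, w6}): φ is true.
  w1 (successors {w1, w3, w5, w6}): φ is true.
  w2 (successors {w4, w5, w6}): φ is true.
  w3 (successors {w2, w6}): φ is true.
  w4 (successors {w0, w2}): φ is true.
  w5 (successors {w0, w6}): φ is true.
  w6 (successors {w5}): φ is true.
For instance, at w1:
  At w1: q is true, p \lor \Diamond q is true, so q \to (p \lor \Diamond q) is true.
    At w1: p is true, \Diamond q is true, so p \lor \Diamond q is true.
      At w1: \Diamond q requires q at some successor in {w1, w3, w5, w6}.
        q holds at w1, so \Diamond q is true at w1.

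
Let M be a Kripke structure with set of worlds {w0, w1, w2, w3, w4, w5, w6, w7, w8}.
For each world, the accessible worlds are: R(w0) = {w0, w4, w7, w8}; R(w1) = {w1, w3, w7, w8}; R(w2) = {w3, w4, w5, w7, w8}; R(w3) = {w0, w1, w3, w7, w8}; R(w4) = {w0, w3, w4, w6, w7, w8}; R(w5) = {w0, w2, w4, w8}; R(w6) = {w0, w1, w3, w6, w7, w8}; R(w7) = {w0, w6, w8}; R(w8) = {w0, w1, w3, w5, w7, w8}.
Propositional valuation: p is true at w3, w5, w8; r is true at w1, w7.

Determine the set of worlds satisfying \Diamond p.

Recall that \Diamond ψ holds at a world iff ψ holds at some accessible world.
Let φ = \Diamond p. Evaluate φ at each world:
  w0 (successors {w0, w4, w7, w8}): φ is true.
  w1 (successors {w1, w3, w7, w8}): φ is true.
  w2 (successors {w3, w4, w5, w7, w8}): φ is true.
  w3 (successors {w0, w1, w3, w7, w8}): φ is true.
  w4 (successors {w0, w3, w4, w6, w7, w8}): φ is true.
  w5 (successors {w0, w2, w4, w8}): φ is true.
  w6 (successors {w0, w1, w3, w6, w7, w8}): φ is true.
  w7 (successors {w0, w6, w8}): φ is true.
  w8 (successors {w0, w1, w3, w5, w7, w8}): φ is true.
For instance, at w1:
  At w1: \Diamond p requires p at some successor in {w1, w3, w7, w8}.
    p holds at w3, so \Diamond p is true at w1.
Satisfying worlds: {w0, w1, w2, w3, w4, w5, w6, w7, w8}

w0, w1, w2, w3, w4, w5, w6, w7, w8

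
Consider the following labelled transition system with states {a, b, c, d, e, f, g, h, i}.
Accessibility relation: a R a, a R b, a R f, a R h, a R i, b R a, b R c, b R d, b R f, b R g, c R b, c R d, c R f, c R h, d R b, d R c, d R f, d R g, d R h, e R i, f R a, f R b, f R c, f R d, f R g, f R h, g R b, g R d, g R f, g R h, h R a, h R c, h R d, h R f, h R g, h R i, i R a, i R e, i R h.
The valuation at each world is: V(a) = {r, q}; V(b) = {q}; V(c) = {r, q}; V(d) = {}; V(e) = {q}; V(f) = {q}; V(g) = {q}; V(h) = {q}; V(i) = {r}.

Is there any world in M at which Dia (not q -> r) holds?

Yes

Recall that Dia ψ holds at a world iff ψ holds at some accessible world.
Let φ = Dia (not q -> r). Evaluate φ at each world:
  a (successors {a, b, f, h, i}): φ is true.
  b (successors {a, c, d, f, g}): φ is true.
  c (successors {b, d, f, h}): φ is true.
  d (successors {b, c, f, g, h}): φ is true.
  e (successors {i}): φ is true.
  f (successors {a, b, c, d, g, h}): φ is true.
  g (successors {b, d, f, h}): φ is true.
  h (successors {a, c, d, f, g, i}): φ is true.
  i (successors {a, e, h}): φ is true.
Detail at a (witness):
  At a: Dia (not q -> r) requires not q -> r at some successor in {a, b, f, h, i}.
    not q -> r holds at a, so Dia (not q -> r) is true at a.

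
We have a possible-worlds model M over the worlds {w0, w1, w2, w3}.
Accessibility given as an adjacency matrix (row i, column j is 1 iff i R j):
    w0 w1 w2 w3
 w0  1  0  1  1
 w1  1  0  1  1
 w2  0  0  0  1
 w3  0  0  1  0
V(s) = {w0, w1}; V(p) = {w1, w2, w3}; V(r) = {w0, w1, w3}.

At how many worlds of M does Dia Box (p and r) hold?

3

Recall that Box ψ holds at a world iff ψ holds at every accessible world, and Dia ψ holds iff ψ holds at some accessible world.
Let φ = Dia Box (p and r). Evaluate φ at each world:
  w0 (successors {w0, w2, w3}): φ is true.
  w1 (successors {w0, w2, w3}): φ is true.
  w2 (successors {w3}): φ is false.
  w3 (successors {w2}): φ is true.
For instance, at w1:
  At w1: Dia Box (p and r) requires Box (p and r) at some successor in {w0, w2, w3}.
    Box (p and r) holds at w2, so Dia Box (p and r) is true at w1.
      At w2: Box (p and r) requires p and r at every successor {w3}.
        At w3: p and r is true.
      So Box (p and r) is true at w2.
Satisfying worlds: {w0, w1, w3}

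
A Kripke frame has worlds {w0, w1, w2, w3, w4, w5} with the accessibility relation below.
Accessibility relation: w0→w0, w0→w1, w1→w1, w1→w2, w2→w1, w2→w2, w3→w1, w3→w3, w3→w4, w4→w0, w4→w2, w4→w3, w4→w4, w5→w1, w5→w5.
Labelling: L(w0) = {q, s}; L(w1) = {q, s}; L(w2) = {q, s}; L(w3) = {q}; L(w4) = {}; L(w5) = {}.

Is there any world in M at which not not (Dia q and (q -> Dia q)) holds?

Let φ = not not (Dia q and (q -> Dia q)). Evaluate φ at each world:
  w0 (successors {w0, w1}): φ is true.
  w1 (successors {w1, w2}): φ is true.
  w2 (successors {w1, w2}): φ is true.
  w3 (successors {w1, w3, w4}): φ is true.
  w4 (successors {w0, w2, w3, w4}): φ is true.
  w5 (successors {w1, w5}): φ is true.
Detail at w0 (witness):
  At w0: not (Dia q and (q -> Dia q)) is false, so not not (Dia q and (q -> Dia q)) is true.
    At w0: Dia q and (q -> Dia q) is true, so not (Dia q and (q -> Dia q)) is false.
      At w0: Dia q is true, q -> Dia q is true, so Dia q and (q -> Dia q) is true.

Yes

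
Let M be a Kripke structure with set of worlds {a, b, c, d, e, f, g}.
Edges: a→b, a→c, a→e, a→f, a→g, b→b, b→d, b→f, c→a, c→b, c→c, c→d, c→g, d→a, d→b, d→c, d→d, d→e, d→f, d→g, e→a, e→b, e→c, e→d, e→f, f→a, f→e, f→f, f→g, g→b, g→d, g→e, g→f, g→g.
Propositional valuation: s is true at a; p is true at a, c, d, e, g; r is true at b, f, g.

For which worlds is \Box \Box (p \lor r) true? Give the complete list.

a, b, c, d, e, f, g

Recall that \Box ψ holds at a world iff ψ holds at every accessible world, and \Diamond ψ holds iff ψ holds at some accessible world.
Let φ = \Box \Box (p \lor r). Evaluate φ at each world:
  a (successors {b, c, e, f, g}): φ is true.
  b (successors {b, d, f}): φ is true.
  c (successors {a, b, c, d, g}): φ is true.
  d (successors {a, b, c, d, e, f, g}): φ is true.
  e (successors {a, b, c, d, f}): φ is true.
  f (successors {a, e, f, g}): φ is true.
  g (successors {b, d, e, f, g}): φ is true.
For instance, at c:
  At c: \Box \Box (p \lor r) requires \Box (p \lor r) at every successor {a, b, c, d, g}.
    At a: \Box (p \lor r) is true.
    At b: \Box (p \lor r) is true.
    At c: \Box (p \lor r) is true.
    At d: \Box (p \lor r) is true.
    At g: \Box (p \lor r) is true.
  So \Box \Box (p \lor r) is true at c.
Satisfying worlds: {a, b, c, d, e, f, g}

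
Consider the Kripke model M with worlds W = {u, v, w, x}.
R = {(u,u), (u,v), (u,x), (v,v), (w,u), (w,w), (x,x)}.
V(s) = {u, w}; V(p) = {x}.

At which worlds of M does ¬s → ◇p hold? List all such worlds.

Recall that ◇ψ holds at a world iff ψ holds at some accessible world.
Let φ = ¬s → ◇p. Evaluate φ at each world:
  u (successors {u, v, x}): φ is true.
  v (successors {v}): φ is false.
  w (successors {u, w}): φ is true.
  x (successors {x}): φ is true.
For instance, at u:
  At u: ¬s is false, ◇p is true, so ¬s → ◇p is true.
    At u: ◇p requires p at some successor in {u, v, x}.
      p holds at x, so ◇p is true at u.
Satisfying worlds: {u, w, x}

u, w, x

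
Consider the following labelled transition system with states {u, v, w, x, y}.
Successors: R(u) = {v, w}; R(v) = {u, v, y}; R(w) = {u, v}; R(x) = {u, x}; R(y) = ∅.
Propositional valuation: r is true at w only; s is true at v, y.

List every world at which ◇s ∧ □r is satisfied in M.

Let φ = ◇s ∧ □r. Evaluate φ at each world:
  u (successors {v, w}): φ is false.
  v (successors {u, v, y}): φ is false.
  w (successors {u, v}): φ is false.
  x (successors {u, x}): φ is false.
  y (successors ∅): φ is false.
For instance, at x:
  At x: ◇s is false, □r is false, so ◇s ∧ □r is false.
    At x: ◇s requires s at some successor in {u, x}.
      At u: s is false.
      At x: s is false.
    So ◇s is false at x.
    At x: □r requires r at every successor {u, x}.
      r fails at u, so □r is false at x.
Satisfying worlds: none.

none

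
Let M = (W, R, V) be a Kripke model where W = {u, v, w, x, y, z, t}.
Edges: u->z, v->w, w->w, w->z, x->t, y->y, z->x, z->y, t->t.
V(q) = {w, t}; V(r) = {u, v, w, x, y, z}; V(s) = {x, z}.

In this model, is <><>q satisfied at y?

No

At y: <><>q requires <>q at some successor in {y}.
  At y: <>q is false.
So <><>q is false at y.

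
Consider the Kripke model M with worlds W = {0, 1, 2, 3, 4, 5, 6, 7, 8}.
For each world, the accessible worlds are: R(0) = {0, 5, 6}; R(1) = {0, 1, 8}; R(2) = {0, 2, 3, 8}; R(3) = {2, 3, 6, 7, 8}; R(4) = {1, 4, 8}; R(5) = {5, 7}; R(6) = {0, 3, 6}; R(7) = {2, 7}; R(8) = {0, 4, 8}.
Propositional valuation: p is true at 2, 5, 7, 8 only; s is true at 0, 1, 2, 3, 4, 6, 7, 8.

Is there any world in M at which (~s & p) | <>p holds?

Yes

Let φ = (~s & p) | <>p. Evaluate φ at each world:
  0 (successors {0, 5, 6}): φ is true.
  1 (successors {0, 1, 8}): φ is true.
  2 (successors {0, 2, 3, 8}): φ is true.
  3 (successors {2, 3, 6, 7, 8}): φ is true.
  4 (successors {1, 4, 8}): φ is true.
  5 (successors {5, 7}): φ is true.
  6 (successors {0, 3, 6}): φ is false.
  7 (successors {2, 7}): φ is true.
  8 (successors {0, 4, 8}): φ is true.
Detail at 0 (witness):
  At 0: ~s & p is false, <>p is true, so (~s & p) | <>p is true.
    At 0: <>p requires p at some successor in {0, 5, 6}.
      p holds at 5, so <>p is true at 0.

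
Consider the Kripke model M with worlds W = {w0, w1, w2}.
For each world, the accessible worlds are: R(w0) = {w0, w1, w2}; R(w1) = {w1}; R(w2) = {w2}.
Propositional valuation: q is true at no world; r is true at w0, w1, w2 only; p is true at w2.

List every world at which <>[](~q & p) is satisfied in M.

w0, w2

Let φ = <>[](~q & p). Evaluate φ at each world:
  w0 (successors {w0, w1, w2}): φ is true.
  w1 (successors {w1}): φ is false.
  w2 (successors {w2}): φ is true.
For instance, at w2:
  At w2: <>[](~q & p) requires [](~q & p) at some successor in {w2}.
    [](~q & p) holds at w2, so <>[](~q & p) is true at w2.
      At w2: [](~q & p) requires ~q & p at every successor {w2}.
        At w2: ~q & p is true.
      So [](~q & p) is true at w2.
Satisfying worlds: {w0, w2}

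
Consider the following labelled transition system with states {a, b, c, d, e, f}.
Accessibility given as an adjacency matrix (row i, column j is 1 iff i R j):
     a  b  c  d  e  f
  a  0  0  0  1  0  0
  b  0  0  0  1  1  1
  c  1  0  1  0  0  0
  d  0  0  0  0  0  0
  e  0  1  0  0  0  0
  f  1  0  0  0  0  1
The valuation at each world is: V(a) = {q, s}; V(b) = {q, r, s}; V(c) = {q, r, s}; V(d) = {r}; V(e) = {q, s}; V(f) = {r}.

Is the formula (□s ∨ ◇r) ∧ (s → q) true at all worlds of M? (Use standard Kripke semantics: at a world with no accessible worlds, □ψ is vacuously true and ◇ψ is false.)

Yes

Let φ = (□s ∨ ◇r) ∧ (s → q). Evaluate φ at each world:
  a (successors {d}): φ is true.
  b (successors {d, e, f}): φ is true.
  c (successors {a, c}): φ is true.
  d (successors ∅): φ is true.
  e (successors {b}): φ is true.
  f (successors {a, f}): φ is true.
For instance, at a:
  At a: □s ∨ ◇r is true, s → q is true, so (□s ∨ ◇r) ∧ (s → q) is true.
    At a: □s is false, ◇r is true, so □s ∨ ◇r is true.
      At a: □s requires s at every successor {d}.
        s fails at d, so □s is false at a.
      At a: ◇r requires r at some successor in {d}.
        r holds at d, so ◇r is true at a.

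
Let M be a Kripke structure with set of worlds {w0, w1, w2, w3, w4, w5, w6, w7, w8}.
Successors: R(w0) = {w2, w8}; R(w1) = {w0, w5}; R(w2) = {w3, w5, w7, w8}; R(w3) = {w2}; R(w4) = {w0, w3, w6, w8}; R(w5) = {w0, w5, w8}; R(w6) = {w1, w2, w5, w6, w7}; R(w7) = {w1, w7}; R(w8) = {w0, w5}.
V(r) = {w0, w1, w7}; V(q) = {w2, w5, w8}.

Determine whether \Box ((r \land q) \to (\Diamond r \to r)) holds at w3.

At w3: \Box ((r \land q) \to (\Diamond r \to r)) requires (r \land q) \to (\Diamond r \to r) at every successor {w2}.
    At w2: r \land q is false, \Diamond r \to r is false, so (r \land q) \to (\Diamond r \to r) is true.
      At w2: \Diamond r is true, r is false, so \Diamond r \to r is false.
So \Box ((r \land q) \to (\Diamond r \to r)) is true at w3.

Yes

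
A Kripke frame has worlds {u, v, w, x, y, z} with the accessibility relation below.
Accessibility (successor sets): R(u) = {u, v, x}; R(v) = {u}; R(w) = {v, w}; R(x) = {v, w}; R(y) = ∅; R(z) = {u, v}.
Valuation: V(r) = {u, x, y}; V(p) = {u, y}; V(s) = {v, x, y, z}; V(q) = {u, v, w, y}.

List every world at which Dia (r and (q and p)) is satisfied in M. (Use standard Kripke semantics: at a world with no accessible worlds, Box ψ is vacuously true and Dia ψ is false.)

Recall that Dia ψ holds at a world iff ψ holds at some accessible world.
Let φ = Dia (r and (q and p)). Evaluate φ at each world:
  u (successors {u, v, x}): φ is true.
  v (successors {u}): φ is true.
  w (successors {v, w}): φ is false.
  x (successors {v, w}): φ is false.
  y (successors ∅): φ is false.
  z (successors {u, v}): φ is true.
For instance, at u:
  At u: Dia (r and (q and p)) requires r and (q and p) at some successor in {u, v, x}.
    r and (q and p) holds at u, so Dia (r and (q and p)) is true at u.
Satisfying worlds: {u, v, z}

u, v, z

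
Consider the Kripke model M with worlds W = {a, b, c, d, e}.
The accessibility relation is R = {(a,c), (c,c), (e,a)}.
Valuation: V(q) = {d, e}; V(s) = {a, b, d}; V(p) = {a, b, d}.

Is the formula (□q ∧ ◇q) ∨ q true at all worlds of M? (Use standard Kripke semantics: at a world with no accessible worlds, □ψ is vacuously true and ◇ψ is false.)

No

Recall that □ψ holds at a world iff ψ holds at every accessible world, and ◇ψ holds iff ψ holds at some accessible world.
Let φ = (□q ∧ ◇q) ∨ q. Evaluate φ at each world:
  a (successors {c}): φ is false.
  b (successors ∅): φ is false.
  c (successors {c}): φ is false.
  d (successors ∅): φ is true.
  e (successors {a}): φ is true.
Detail at a (counterexample):
  At a: □q ∧ ◇q is false, q is false, so (□q ∧ ◇q) ∨ q is false.
    At a: □q is false, ◇q is false, so □q ∧ ◇q is false.
      At a: □q requires q at every successor {c}.
        q fails at c, so □q is false at a.
      At a: ◇q requires q at some successor in {c}.
        At c: q is false.
      So ◇q is false at a.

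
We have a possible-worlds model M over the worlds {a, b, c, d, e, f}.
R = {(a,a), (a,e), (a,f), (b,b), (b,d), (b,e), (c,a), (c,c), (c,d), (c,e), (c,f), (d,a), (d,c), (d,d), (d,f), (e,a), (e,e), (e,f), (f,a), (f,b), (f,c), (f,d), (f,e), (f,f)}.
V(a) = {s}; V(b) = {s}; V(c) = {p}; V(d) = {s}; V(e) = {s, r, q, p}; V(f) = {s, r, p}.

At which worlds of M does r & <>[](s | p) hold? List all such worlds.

e, f

Let φ = r & <>[](s | p). Evaluate φ at each world:
  a (successors {a, e, f}): φ is false.
  b (successors {b, d, e}): φ is false.
  c (successors {a, c, d, e, f}): φ is false.
  d (successors {a, c, d, f}): φ is false.
  e (successors {a, e, f}): φ is true.
  f (successors {a, b, c, d, e, f}): φ is true.
For instance, at f:
  At f: r is true, <>[](s | p) is true, so r & <>[](s | p) is true.
    At f: <>[](s | p) requires [](s | p) at some successor in {a, b, c, d, e, f}.
      [](s | p) holds at a, so <>[](s | p) is true at f.
Satisfying worlds: {e, f}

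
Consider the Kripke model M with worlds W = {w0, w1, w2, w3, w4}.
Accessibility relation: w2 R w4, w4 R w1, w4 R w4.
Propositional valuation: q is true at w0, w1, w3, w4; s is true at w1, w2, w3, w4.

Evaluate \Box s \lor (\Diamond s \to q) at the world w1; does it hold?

Yes

At w1: \Box s is true, \Diamond s \to q is true, so \Box s \lor (\Diamond s \to q) is true.
  At w1: no accessible worlds, so \Box s holds vacuously.
  At w1: \Diamond s is false, q is true, so \Diamond s \to q is true.
    At w1: no accessible worlds, so \Diamond s is false.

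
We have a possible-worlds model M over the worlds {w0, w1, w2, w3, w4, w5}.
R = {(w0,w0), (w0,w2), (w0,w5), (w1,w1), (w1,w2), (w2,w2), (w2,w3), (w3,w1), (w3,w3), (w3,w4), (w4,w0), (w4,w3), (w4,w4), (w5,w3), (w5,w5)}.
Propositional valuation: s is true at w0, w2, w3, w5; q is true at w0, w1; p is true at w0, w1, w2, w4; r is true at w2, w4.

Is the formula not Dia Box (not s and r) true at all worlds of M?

Recall that Box ψ holds at a world iff ψ holds at every accessible world, and Dia ψ holds iff ψ holds at some accessible world.
Let φ = not Dia Box (not s and r). Evaluate φ at each world:
  w0 (successors {w0, w2, w5}): φ is true.
  w1 (successors {w1, w2}): φ is true.
  w2 (successors {w2, w3}): φ is true.
  w3 (successors {w1, w3, w4}): φ is true.
  w4 (successors {w0, w3, w4}): φ is true.
  w5 (successors {w3, w5}): φ is true.
For instance, at w2:
  At w2: Dia Box (not s and r) is false, so not Dia Box (not s and r) is true.
    At w2: Dia Box (not s and r) requires Box (not s and r) at some successor in {w2, w3}.
      At w2: Box (not s and r) is false.
      At w3: Box (not s and r) is false.
    So Dia Box (not s and r) is false at w2.

Yes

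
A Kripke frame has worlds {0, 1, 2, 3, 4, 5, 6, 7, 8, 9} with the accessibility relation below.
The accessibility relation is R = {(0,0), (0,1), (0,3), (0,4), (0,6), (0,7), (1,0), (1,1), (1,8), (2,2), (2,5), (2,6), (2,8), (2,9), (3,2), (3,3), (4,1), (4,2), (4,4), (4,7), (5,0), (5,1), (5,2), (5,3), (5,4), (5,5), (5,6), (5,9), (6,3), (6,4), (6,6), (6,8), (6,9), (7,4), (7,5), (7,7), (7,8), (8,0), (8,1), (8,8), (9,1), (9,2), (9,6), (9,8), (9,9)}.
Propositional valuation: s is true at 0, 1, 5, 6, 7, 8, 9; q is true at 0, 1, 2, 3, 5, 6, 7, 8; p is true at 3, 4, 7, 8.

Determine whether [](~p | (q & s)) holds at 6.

No

At 6: [](~p | (q & s)) requires ~p | (q & s) at every successor {3, 4, 6, 8, 9}.
  ~p | (q & s) fails at 3, so [](~p | (q & s)) is false at 6.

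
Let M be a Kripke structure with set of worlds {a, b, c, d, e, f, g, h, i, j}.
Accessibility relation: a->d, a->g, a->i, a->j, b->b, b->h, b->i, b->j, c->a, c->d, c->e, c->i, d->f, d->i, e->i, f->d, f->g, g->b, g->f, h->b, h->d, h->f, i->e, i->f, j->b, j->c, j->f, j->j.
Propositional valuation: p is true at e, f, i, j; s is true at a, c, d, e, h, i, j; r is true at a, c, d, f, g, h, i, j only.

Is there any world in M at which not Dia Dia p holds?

Let φ = not Dia Dia p. Evaluate φ at each world:
  a (successors {d, g, i, j}): φ is false.
  b (successors {b, h, i, j}): φ is false.
  c (successors {a, d, e, i}): φ is false.
  d (successors {f, i}): φ is false.
  e (successors {i}): φ is false.
  f (successors {d, g}): φ is false.
  g (successors {b, f}): φ is false.
  h (successors {b, d, f}): φ is false.
  i (successors {e, f}): φ is false.
  j (successors {b, c, f, j}): φ is false.
For instance, at b:
  At b: Dia Dia p is true, so not Dia Dia p is false.
    At b: Dia Dia p requires Dia p at some successor in {b, h, i, j}.
      Dia p holds at b, so Dia Dia p is true at b.

No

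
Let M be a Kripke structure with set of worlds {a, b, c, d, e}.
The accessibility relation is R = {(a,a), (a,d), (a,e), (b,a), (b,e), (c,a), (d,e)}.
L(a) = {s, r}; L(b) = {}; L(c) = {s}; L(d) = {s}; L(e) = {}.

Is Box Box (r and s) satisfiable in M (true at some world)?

Yes

Let φ = Box Box (r and s). Evaluate φ at each world:
  a (successors {a, d, e}): φ is false.
  b (successors {a, e}): φ is false.
  c (successors {a}): φ is false.
  d (successors {e}): φ is true.
  e (successors ∅): φ is true.
Detail at d (witness):
  At d: Box Box (r and s) requires Box (r and s) at every successor {e}.
      At e: no accessible worlds, so Box (r and s) holds vacuously.
  So Box Box (r and s) is true at d.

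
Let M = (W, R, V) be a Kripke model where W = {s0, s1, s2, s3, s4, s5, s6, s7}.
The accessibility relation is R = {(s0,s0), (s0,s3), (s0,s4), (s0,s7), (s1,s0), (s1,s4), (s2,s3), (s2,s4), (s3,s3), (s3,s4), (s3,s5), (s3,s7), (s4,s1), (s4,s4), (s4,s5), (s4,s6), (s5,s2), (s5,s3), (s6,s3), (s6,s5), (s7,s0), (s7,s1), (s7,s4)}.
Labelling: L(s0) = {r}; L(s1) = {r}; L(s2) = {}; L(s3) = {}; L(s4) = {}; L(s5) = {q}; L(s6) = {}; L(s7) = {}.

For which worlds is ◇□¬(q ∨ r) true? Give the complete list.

s3, s4, s5, s6

Recall that □ψ holds at a world iff ψ holds at every accessible world, and ◇ψ holds iff ψ holds at some accessible world.
Let φ = ◇□¬(q ∨ r). Evaluate φ at each world:
  s0 (successors {s0, s3, s4, s7}): φ is false.
  s1 (successors {s0, s4}): φ is false.
  s2 (successors {s3, s4}): φ is false.
  s3 (successors {s3, s4, s5, s7}): φ is true.
  s4 (successors {s1, s4, s5, s6}): φ is true.
  s5 (successors {s2, s3}): φ is true.
  s6 (successors {s3, s5}): φ is true.
  s7 (successors {s0, s1, s4}): φ is false.
For instance, at s0:
  At s0: ◇□¬(q ∨ r) requires □¬(q ∨ r) at some successor in {s0, s3, s4, s7}.
    At s0: □¬(q ∨ r) is false.
    At s3: □¬(q ∨ r) is false.
    At s4: □¬(q ∨ r) is false.
    At s7: □¬(q ∨ r) is false.
  So ◇□¬(q ∨ r) is false at s0.
Satisfying worlds: {s3, s4, s5, s6}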